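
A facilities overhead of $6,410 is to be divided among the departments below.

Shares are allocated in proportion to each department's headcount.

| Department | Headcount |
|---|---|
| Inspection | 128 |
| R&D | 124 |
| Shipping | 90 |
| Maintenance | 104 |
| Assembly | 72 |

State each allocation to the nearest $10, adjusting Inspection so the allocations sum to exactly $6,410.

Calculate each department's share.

Inspection: $1,590 | R&D: $1,530 | Shipping: $1,110 | Maintenance: $1,290 | Assembly: $890

Sum of headcount: 518.
Unrounded shares: Inspection 128/518 × $6,410 = 1,583.94; R&D 124/518 × $6,410 = 1,534.44; Shipping 90/518 × $6,410 = 1,113.71; Maintenance 104/518 × $6,410 = 1,286.95; Assembly 72/518 × $6,410 = 890.97.
After rounding ($10): Inspection $1,580; R&D $1,530; Shipping $1,110; Maintenance $1,290; Assembly $890. Sum = $6,400.
Difference $6,410 − $6,400 = +$10 applied to Inspection: Inspection becomes $1,590.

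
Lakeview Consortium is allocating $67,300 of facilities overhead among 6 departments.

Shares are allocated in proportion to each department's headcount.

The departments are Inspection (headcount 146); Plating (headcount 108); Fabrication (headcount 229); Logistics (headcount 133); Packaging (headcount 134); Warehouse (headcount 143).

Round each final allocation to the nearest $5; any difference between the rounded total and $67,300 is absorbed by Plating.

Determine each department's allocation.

Inspection: $11,005 | Plating: $8,135 | Fabrication: $17,260 | Logistics: $10,025 | Packaging: $10,100 | Warehouse: $10,775

Sum of headcount: 893.
Unrounded shares: Inspection 146/893 × $67,300 = 11,003.14; Plating 108/893 × $67,300 = 8,139.31; Fabrication 229/893 × $67,300 = 17,258.34; Logistics 133/893 × $67,300 = 10,023.40; Packaging 134/893 × $67,300 = 10,098.77; Warehouse 143/893 × $67,300 = 10,777.04.
At nearest $5: Inspection $11,005; Plating $8,140; Fabrication $17,260; Logistics $10,025; Packaging $10,100; Warehouse $10,775. Sum = $67,305.
Difference $67,300 − $67,305 = −$5 applied to Plating: Plating becomes $8,135.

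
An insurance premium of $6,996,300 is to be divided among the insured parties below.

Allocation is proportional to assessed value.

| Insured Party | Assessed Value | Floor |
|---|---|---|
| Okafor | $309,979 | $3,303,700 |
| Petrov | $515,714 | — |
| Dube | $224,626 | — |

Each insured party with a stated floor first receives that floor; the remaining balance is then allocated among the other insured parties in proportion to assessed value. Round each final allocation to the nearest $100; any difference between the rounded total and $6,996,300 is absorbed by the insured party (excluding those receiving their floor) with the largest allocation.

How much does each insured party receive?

Fund the minimums — Okafor $3,303,700. Residual $3,692,600.
Residual split over remaining assessed value 740,340: Petrov 2,572,231.02 → $2,572,200; Dube 1,120,368.98 → $1,120,400.

Okafor: $3,303,700 | Petrov: $2,572,200 | Dube: $1,120,400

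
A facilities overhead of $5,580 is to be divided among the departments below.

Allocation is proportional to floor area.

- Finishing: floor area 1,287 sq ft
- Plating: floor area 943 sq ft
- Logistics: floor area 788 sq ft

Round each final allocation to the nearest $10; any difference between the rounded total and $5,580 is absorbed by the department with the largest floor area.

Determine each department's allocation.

Finishing: $2,380; Plating: $1,740; Logistics: $1,460

Floor area total: 1,287 + 943 + 788 = 3,018.
Unrounded shares: Finishing 2,379.54; Plating 1,743.52; Logistics 1,456.94.
Rounded to nearest $10: Finishing $2,380; Plating $1,740; Logistics $1,460. Sum = $5,580.
Sum already equals the total — no adjustment.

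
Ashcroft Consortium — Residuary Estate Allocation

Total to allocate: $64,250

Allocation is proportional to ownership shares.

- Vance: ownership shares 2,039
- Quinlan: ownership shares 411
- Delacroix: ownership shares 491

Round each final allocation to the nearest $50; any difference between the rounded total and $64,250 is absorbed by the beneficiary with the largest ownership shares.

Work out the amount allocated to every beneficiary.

Sum of ownership shares: 2,941.
Pro-rata amounts: Vance 2,039/2,941 × $64,250 = 44,544.63; Quinlan 411/2,941 × $64,250 = 8,978.83; Delacroix 491/2,941 × $64,250 = 10,726.54.
After rounding ($50): Vance $44,550; Quinlan $9,000; Delacroix $10,750. Sum = $64,300.
Difference $64,250 − $64,300 = −$50 applied to largest ownership shares (Vance): Vance becomes $44,500.

Vance: $44,500 | Quinlan: $9,000 | Delacroix: $10,750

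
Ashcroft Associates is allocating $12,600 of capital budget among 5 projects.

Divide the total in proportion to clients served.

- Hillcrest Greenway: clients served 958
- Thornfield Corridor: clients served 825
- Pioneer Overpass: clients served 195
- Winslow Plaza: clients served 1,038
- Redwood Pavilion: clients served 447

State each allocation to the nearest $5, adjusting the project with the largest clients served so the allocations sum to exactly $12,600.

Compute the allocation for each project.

Total clients served = 3,463.
Unrounded shares: Hillcrest Greenway 958/3,463 × $12,600 = 3,485.65; Thornfield Corridor 825/3,463 × $12,600 = 3,001.73; Pioneer Overpass 195/3,463 × $12,600 = 709.50; Winslow Plaza 1,038/3,463 × $12,600 = 3,776.73; Redwood Pavilion 447/3,463 × $12,600 = 1,626.39.
Rounded to nearest $5: Hillcrest Greenway $3,485; Thornfield Corridor $3,000; Pioneer Overpass $710; Winslow Plaza $3,775; Redwood Pavilion $1,625. Sum = $12,595.
Difference $12,600 − $12,595 = +$5 applied to largest clients served (Winslow Plaza): Winslow Plaza becomes $3,780.

Hillcrest Greenway: $3,485; Thornfield Corridor: $3,000; Pioneer Overpass: $710; Winslow Plaza: $3,780; Redwood Pavilion: $1,625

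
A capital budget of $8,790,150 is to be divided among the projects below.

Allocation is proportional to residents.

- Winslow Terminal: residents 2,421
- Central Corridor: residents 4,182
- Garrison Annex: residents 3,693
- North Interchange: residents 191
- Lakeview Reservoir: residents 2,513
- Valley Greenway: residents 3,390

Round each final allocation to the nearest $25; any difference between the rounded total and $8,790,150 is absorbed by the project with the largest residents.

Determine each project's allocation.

Total residents = 16,390.
Raw shares: Winslow Terminal 2,421/16,390 × $8,790,150 = 1,298,410.81; Central Corridor 4,182/16,390 × $8,790,150 = 2,242,855.85; Garrison Annex 3,693/16,390 × $8,790,150 = 1,980,599.39; North Interchange 191/16,390 × $8,790,150 = 102,435.55; Lakeview Reservoir 2,513/16,390 × $8,790,150 = 1,347,751.49; Valley Greenway 3,390/16,390 × $8,790,150 = 1,818,096.92.
At nearest $25: Winslow Terminal $1,298,400; Central Corridor $2,242,850; Garrison Annex $1,980,600; North Interchange $102,425; Lakeview Reservoir $1,347,750; Valley Greenway $1,818,100. Sum = $8,790,125.
Difference $8,790,150 − $8,790,125 = +$25 applied to largest residents (Central Corridor): Central Corridor becomes $2,242,875.

Winslow Terminal: $1,298,400 · Central Corridor: $2,242,875 · Garrison Annex: $1,980,600 · North Interchange: $102,425 · Lakeview Reservoir: $1,347,750 · Valley Greenway: $1,818,100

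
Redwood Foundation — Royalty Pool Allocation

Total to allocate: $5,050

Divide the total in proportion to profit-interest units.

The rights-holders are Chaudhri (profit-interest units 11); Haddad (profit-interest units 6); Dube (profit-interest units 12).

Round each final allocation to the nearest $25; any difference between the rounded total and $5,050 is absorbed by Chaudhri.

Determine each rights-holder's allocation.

Chaudhri: $1,900 | Haddad: $1,050 | Dube: $2,100

Profit-interest units total: 29.
Raw shares: Chaudhri 11/29 × $5,050 = 1,915.52; Haddad 6/29 × $5,050 = 1,044.83; Dube 12/29 × $5,050 = 2,089.66.
Rounded to nearest $25: Chaudhri $1,925; Haddad $1,050; Dube $2,100. Sum = $5,075.
Difference $5,050 − $5,075 = −$25 applied to Chaudhri: Chaudhri becomes $1,900.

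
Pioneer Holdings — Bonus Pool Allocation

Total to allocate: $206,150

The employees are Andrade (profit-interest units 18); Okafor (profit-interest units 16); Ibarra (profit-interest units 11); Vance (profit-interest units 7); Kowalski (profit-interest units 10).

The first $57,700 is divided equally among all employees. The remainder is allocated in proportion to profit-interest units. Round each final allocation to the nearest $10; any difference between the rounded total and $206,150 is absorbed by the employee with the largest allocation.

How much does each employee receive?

Andrade: $54,640 · Okafor: $49,850 · Ibarra: $37,880 · Vance: $28,300 · Kowalski: $35,480

First tranche $57,700 split equally: $11,540 each.
Remainder $148,450 by profit-interest units (total 62): Andrade 43,098.39 → $43,100; Okafor 38,309.68 → $38,310; Ibarra 26,337.90 → $26,340; Vance 16,760.48 → $16,760; Kowalski 23,943.55 → $23,940.
Totals: Andrade $11,540 + $43,100 = $54,640; Okafor $11,540 + $38,310 = $49,850; Ibarra $11,540 + $26,340 = $37,880; Vance $11,540 + $16,760 = $28,300; Kowalski $11,540 + $23,940 = $35,480.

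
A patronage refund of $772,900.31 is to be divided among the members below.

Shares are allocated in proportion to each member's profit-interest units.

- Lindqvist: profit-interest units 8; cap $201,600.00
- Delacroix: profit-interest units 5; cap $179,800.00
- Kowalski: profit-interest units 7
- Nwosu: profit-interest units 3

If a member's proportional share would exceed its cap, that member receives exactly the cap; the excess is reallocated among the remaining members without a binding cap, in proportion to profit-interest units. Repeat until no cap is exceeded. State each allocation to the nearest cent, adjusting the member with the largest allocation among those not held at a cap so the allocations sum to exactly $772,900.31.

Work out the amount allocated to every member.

Combined profit-interest units = 23.
Proportional shares (ignoring caps): Lindqvist 268,834.8904; Delacroix 168,021.8065; Kowalski 235,230.5291; Nwosu 100,813.0839.
Cap binds for Lindqvist ($201,600.00); remaining pool $571,300.31 reallocated over remaining profit-interest units 15.
Cap binds for Delacroix ($179,800.00); remaining pool $391,500.31 reallocated over remaining profit-interest units 10.
Shares after redistribution: Kowalski 274,050.2170 → $274,050.22; Nwosu 117,450.0930 → $117,450.09.

Lindqvist: $201,600.00 | Delacroix: $179,800.00 | Kowalski: $274,050.22 | Nwosu: $117,450.09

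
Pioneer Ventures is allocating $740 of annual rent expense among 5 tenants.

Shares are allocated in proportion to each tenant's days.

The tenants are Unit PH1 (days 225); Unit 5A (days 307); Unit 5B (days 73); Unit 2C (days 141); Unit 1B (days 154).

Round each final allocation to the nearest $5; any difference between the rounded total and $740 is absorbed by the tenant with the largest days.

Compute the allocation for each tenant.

Unit PH1: $185 | Unit 5A: $255 | Unit 5B: $60 | Unit 2C: $115 | Unit 1B: $125

Sum of days: 900.
Pro-rata amounts: Unit PH1 225/900 × $740 = 185.00; Unit 5A 307/900 × $740 = 252.42; Unit 5B 73/900 × $740 = 60.02; Unit 2C 141/900 × $740 = 115.93; Unit 1B 154/900 × $740 = 126.62.
After rounding ($5): Unit PH1 $185; Unit 5A $250; Unit 5B $60; Unit 2C $115; Unit 1B $125. Sum = $735.
Difference $740 − $735 = +$5 applied to largest days (Unit 5A): Unit 5A becomes $255.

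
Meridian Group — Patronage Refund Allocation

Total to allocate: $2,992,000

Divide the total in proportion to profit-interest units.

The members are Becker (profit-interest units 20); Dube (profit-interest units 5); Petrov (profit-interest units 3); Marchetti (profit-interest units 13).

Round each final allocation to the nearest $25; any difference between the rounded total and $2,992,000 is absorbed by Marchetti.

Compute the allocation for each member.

Becker: $1,459,500 · Dube: $364,875 · Petrov: $218,925 · Marchetti: $948,700

Combined profit-interest units = 41.
Pro-rata amounts: Becker 20/41 × $2,992,000 = 1,459,512.20; Dube 5/41 × $2,992,000 = 364,878.05; Petrov 3/41 × $2,992,000 = 218,926.83; Marchetti 13/41 × $2,992,000 = 948,682.93.
At nearest $25: Becker $1,459,500; Dube $364,875; Petrov $218,925; Marchetti $948,675. Sum = $2,991,975.
Difference $2,992,000 − $2,991,975 = +$25 applied to Marchetti: Marchetti becomes $948,700.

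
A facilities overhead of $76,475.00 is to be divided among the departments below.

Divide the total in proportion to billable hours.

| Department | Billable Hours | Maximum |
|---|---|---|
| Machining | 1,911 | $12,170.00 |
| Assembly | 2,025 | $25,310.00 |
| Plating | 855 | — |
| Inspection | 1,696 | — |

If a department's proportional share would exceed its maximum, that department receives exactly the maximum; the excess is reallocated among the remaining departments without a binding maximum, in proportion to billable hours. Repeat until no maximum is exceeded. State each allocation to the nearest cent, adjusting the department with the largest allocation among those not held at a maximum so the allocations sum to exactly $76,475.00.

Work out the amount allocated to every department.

Machining: $12,170.00 · Assembly: $25,310.00 · Plating: $13,069.67 · Inspection: $25,925.33

Combined billable hours = 6,487.
Unconstrained shares: Machining 22,528.7074; Assembly 23,872.6491; Plating 10,079.5630; Inspection 19,994.0805.
Cap binds for Machining ($12,170.00); remaining pool $64,305.00 reallocated over remaining billable hours 4,576.
Cap binds for Assembly ($25,310.00); remaining pool $38,995.00 reallocated over remaining billable hours 2,551.
Redistributed shares: Plating 13,069.6688 → $13,069.67; Inspection 25,925.3312 → $25,925.33.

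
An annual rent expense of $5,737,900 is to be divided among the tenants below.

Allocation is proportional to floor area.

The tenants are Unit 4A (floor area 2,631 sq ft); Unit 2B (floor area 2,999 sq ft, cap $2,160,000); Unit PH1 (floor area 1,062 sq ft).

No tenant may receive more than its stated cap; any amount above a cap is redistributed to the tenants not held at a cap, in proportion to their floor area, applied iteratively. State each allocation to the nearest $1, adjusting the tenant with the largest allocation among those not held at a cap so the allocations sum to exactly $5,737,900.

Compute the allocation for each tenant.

Floor area total: 6,692.
Pro-rata shares before constraints: Unit 4A 2,255,889.85; Unit 2B 2,571,422.91; Unit PH1 910,587.24.
Held at cap: Unit 2B ($2,160,000); balance $3,577,900 reallocated over remaining floor area 3,693.
Remaining shares: Unit 4A 2,548,999.43 → $2,548,999; Unit PH1 1,028,900.57 → $1,028,901.

Unit 4A: $2,548,999; Unit 2B: $2,160,000; Unit PH1: $1,028,901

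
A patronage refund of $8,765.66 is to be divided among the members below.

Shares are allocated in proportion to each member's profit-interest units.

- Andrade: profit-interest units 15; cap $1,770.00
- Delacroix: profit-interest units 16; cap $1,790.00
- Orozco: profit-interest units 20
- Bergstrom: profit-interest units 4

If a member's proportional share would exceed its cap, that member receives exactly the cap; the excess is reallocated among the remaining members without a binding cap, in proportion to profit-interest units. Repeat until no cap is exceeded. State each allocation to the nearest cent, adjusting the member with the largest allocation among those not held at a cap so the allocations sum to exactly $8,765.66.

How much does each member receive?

Combined profit-interest units = 55.
Proportional shares (ignoring caps): Andrade 2,390.6345; Delacroix 2,550.0102; Orozco 3,187.5127; Bergstrom 637.5025.
Cap binds for Andrade ($1,770.00), Delacroix ($1,790.00); balance $5,205.66 reallocated over remaining profit-interest units 24.
Remaining shares: Orozco 4,338.0500 → $4,338.05; Bergstrom 867.6100 → $867.61.

Andrade: $1,770.00 · Delacroix: $1,790.00 · Orozco: $4,338.05 · Bergstrom: $867.61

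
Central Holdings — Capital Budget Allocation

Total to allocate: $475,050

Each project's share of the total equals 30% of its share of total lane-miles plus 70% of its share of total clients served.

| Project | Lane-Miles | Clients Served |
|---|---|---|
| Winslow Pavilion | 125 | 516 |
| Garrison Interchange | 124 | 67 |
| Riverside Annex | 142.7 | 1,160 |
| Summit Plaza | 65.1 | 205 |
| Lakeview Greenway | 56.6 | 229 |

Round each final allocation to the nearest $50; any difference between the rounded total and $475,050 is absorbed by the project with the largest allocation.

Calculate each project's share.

Winslow Pavilion: $113,500 | Garrison Interchange: $44,650 | Riverside Annex: $216,800 | Summit Plaza: $49,400 | Lakeview Greenway: $50,700

Totals — lane-miles 513.4, clients served 2,177.
Composite weights (30% lane-miles + 70% clients served): Winslow Pavilion 0.2390; Garrison Interchange 0.0940; Riverside Annex 0.4564; Summit Plaza 0.1040; Lakeview Greenway 0.1067.
Raw shares: Winslow Pavilion 113,517.41; Garrison Interchange 44,655.43; Riverside Annex 216,801.24; Summit Plaza 49,384.73; Lakeview Greenway 50,691.19.
Rounded to nearest $50: Winslow Pavilion $113,500; Garrison Interchange $44,650; Riverside Annex $216,800; Summit Plaza $49,400; Lakeview Greenway $50,700. Sum = $475,050.
Rounded total matches; no reconciliation needed.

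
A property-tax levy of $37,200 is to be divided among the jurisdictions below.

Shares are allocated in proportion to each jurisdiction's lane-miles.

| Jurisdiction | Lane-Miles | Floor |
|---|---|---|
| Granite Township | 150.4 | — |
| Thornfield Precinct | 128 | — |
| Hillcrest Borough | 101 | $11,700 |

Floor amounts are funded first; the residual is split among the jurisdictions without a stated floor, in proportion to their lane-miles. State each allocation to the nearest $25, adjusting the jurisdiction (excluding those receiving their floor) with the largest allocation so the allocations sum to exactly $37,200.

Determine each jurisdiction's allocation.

Guaranteed amounts: Hillcrest Borough $11,700. Balance $25,500.
Balance split over remaining lane-miles 278.4: Granite Township 13,775.86 → $13,775; Thornfield Precinct 11,724.14 → $11,725.

Granite Township: $13,775; Thornfield Precinct: $11,725; Hillcrest Borough: $11,700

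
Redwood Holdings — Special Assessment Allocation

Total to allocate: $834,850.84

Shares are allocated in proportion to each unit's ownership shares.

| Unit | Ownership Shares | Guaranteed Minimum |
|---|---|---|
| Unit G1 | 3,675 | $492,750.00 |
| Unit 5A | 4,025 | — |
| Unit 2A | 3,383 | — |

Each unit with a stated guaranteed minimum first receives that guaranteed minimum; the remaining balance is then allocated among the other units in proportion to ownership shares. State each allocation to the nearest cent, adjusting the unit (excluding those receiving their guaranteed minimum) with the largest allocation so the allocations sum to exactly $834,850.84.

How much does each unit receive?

Unit G1: $492,750.00 | Unit 5A: $185,874.17 | Unit 2A: $156,226.67

Minimums first: Unit G1 $492,750.00. Balance $342,100.84.
Balance split over remaining ownership shares 7,408: Unit 5A 185,874.1740 → $185,874.17; Unit 2A 156,226.6660 → $156,226.67.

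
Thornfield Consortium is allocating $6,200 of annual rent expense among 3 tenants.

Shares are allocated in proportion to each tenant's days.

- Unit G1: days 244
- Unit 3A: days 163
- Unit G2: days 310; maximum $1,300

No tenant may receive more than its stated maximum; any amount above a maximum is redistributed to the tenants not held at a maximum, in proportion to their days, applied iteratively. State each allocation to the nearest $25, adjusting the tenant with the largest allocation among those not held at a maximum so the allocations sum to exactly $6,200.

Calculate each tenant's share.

Days total: 717.
Pro-rata shares before constraints: Unit G1 2,109.90; Unit 3A 1,409.48; Unit G2 2,680.61.
Cap binds for Unit G2 ($1,300); remaining pool $4,900 reallocated over remaining days 407.
Redistributed shares: Unit G1 2,937.59 → $2,950; Unit 3A 1,962.41 → $1,950.

Unit G1: $2,950; Unit 3A: $1,950; Unit G2: $1,300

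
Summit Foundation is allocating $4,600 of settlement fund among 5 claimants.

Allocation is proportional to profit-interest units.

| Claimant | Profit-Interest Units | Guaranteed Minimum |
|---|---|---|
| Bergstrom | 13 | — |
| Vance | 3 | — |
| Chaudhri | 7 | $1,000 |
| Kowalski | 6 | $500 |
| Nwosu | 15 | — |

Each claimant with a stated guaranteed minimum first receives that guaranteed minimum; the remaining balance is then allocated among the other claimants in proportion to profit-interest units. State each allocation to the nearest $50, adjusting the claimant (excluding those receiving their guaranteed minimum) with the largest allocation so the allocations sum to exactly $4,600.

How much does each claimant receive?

Guaranteed amounts: Chaudhri $1,000; Kowalski $500. Balance $3,100.
Balance split over remaining profit-interest units 31: Bergstrom 1,300.00 → $1,300; Vance 300.00 → $300; Nwosu 1,500.00 → $1,500.

Bergstrom: $1,300; Vance: $300; Chaudhri: $1,000; Kowalski: $500; Nwosu: $1,500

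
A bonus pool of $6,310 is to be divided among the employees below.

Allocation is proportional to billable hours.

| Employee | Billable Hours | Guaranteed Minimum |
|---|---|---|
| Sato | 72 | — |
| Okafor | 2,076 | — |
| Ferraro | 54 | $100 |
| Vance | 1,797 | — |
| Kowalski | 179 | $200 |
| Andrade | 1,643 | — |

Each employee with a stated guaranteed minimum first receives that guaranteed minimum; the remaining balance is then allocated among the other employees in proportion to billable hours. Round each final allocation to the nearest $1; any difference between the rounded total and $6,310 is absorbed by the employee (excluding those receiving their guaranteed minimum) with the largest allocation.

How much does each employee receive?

Sato: $77 | Okafor: $2,233 | Ferraro: $100 | Vance: $1,933 | Kowalski: $200 | Andrade: $1,767

Minimums first: Ferraro $100; Kowalski $200. Balance $6,010.
Balance split over remaining billable hours 5,588: Sato 77.44 → $77; Okafor 2,232.78 → $2,233; Vance 1,932.71 → $1,933; Andrade 1,767.08 → $1,767.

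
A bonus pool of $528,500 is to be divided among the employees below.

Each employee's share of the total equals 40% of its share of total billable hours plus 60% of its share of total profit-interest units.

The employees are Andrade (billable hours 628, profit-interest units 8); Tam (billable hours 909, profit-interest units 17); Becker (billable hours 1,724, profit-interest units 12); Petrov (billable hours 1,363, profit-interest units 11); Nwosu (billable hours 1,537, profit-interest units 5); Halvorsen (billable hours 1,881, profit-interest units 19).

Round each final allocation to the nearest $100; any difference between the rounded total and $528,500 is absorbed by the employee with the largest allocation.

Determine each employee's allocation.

Andrade: $51,700; Tam: $98,800; Becker: $98,200; Petrov: $84,300; Nwosu: $62,400; Halvorsen: $133,100

Billable hours total 8,042; profit-interest units total 72.
Composite weights (40% billable hours + 60% profit-interest units): Andrade 0.0979; Tam 0.1869; Becker 0.1857; Petrov 0.1595; Nwosu 0.1181; Halvorsen 0.2519.
Pro-rata amounts: Andrade 51,741.57; Tam 98,765.71; Becker 98,168.78; Petrov 84,275.01; Nwosu 62,423.94; Halvorsen 133,125.00.
Rounded to nearest $100: Andrade $51,700; Tam $98,800; Becker $98,200; Petrov $84,300; Nwosu $62,400; Halvorsen $133,100. Sum = $528,500.
Sum already equals the total — no adjustment.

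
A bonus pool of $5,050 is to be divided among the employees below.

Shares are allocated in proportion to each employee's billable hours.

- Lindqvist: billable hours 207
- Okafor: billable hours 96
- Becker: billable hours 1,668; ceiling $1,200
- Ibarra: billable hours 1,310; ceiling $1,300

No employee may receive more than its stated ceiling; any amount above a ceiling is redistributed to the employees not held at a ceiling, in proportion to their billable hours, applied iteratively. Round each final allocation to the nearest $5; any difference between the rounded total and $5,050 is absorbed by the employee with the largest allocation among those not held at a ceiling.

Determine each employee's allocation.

Lindqvist: $1,740 | Okafor: $810 | Becker: $1,200 | Ibarra: $1,300

Sum of billable hours: 3,281.
Pro-rata shares before constraints: Lindqvist 318.61; Okafor 147.76; Becker 2,567.33; Ibarra 2,016.31.
Held at cap: Becker ($1,200), Ibarra ($1,300); residual $2,550 reallocated over remaining billable hours 303.
Shares after redistribution: Lindqvist 1,742.08 → $1,740; Okafor 807.92 → $810.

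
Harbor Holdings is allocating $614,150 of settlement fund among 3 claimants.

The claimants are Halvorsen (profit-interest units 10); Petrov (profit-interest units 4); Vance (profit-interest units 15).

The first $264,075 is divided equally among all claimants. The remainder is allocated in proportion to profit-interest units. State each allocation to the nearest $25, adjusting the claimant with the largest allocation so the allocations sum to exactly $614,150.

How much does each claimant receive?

First tranche $264,075 split equally: $88,025 each.
Remainder $350,075 by profit-interest units (total 29): Halvorsen 120,715.52 → $120,725; Petrov 48,286.21 → $48,275; Vance 181,073.28 → $181,075.
Totals: Halvorsen $88,025 + $120,725 = $208,750; Petrov $88,025 + $48,275 = $136,300; Vance $88,025 + $181,075 = $269,100.

Halvorsen: $208,750 · Petrov: $136,300 · Vance: $269,100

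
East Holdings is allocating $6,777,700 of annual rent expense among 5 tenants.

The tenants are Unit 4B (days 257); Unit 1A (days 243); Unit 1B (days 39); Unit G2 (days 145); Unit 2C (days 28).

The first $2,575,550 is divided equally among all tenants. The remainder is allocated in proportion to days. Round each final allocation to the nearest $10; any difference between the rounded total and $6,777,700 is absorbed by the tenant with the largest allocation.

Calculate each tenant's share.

Equal tier: $2,575,550 ÷ 5 = $515,110 apiece.
Remainder $4,202,150 by days (total 712): Unit 4B 1,516,787.29 → $1,516,790; Unit 1A 1,434,160.74 → $1,434,160; Unit 1B 230,173.95 → $230,170; Unit G2 855,774.93 → $855,770; Unit 2C 165,253.09 → $165,250.
Rounding difference +$10 on remainder applied to Unit 4B.
Totals: Unit 4B $515,110 + $1,516,800 = $2,031,910; Unit 1A $515,110 + $1,434,160 = $1,949,270; Unit 1B $515,110 + $230,170 = $745,280; Unit G2 $515,110 + $855,770 = $1,370,880; Unit 2C $515,110 + $165,250 = $680,360.

Unit 4B: $2,031,910; Unit 1A: $1,949,270; Unit 1B: $745,280; Unit G2: $1,370,880; Unit 2C: $680,360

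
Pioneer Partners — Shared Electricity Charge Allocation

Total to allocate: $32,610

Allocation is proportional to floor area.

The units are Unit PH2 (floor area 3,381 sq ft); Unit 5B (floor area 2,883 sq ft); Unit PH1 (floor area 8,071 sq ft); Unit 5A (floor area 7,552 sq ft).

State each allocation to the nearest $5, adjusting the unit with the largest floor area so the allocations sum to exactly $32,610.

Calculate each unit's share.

Unit PH2: $5,035 · Unit 5B: $4,295 · Unit PH1: $12,030 · Unit 5A: $11,250

Total floor area = 21,887.
Proportional shares: Unit PH2 3,381/21,887 × $32,610 = 5,037.44; Unit 5B 2,883/21,887 × $32,610 = 4,295.46; Unit PH1 8,071/21,887 × $32,610 = 12,025.19; Unit 5A 7,552/21,887 × $32,610 = 11,251.92.
After rounding ($5): Unit PH2 $5,035; Unit 5B $4,295; Unit PH1 $12,025; Unit 5A $11,250. Sum = $32,605.
Difference $32,610 − $32,605 = +$5 applied to largest floor area (Unit PH1): Unit PH1 becomes $12,030.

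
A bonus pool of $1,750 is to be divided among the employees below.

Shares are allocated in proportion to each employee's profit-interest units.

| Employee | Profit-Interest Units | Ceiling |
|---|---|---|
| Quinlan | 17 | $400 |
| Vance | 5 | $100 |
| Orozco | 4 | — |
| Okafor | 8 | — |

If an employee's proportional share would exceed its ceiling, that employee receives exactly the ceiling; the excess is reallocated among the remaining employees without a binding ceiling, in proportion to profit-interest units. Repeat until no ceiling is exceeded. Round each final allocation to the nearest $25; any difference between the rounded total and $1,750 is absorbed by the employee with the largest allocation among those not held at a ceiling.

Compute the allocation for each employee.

Quinlan: $400 · Vance: $100 · Orozco: $425 · Okafor: $825

Combined profit-interest units = 34.
Proportional shares (ignoring caps): Quinlan 875.00; Vance 257.35; Orozco 205.88; Okafor 411.76.
Capped: Quinlan ($400), Vance ($100); balance $1,250 reallocated over remaining profit-interest units 12.
Remaining shares: Orozco 416.67 → $425; Okafor 833.33 → $825.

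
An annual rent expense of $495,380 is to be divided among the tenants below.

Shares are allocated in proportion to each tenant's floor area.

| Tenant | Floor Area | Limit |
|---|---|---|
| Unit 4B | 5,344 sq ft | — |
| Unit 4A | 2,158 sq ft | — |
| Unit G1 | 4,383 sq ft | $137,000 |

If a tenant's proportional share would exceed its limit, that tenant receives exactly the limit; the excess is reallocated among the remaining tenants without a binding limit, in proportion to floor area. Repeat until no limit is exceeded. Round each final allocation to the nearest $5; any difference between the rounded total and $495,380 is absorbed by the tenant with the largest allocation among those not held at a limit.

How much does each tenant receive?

Unit 4B: $255,290; Unit 4A: $103,090; Unit G1: $137,000

Total floor area = 11,885.
Proportional shares (ignoring caps): Unit 4B 222,743.86; Unit 4A 89,947.84; Unit G1 182,688.31.
Held at cap: Unit G1 ($137,000); balance $358,380 reallocated over remaining floor area 7,502.
Remaining shares: Unit 4B 255,289.62 → $255,290; Unit 4A 103,090.38 → $103,090.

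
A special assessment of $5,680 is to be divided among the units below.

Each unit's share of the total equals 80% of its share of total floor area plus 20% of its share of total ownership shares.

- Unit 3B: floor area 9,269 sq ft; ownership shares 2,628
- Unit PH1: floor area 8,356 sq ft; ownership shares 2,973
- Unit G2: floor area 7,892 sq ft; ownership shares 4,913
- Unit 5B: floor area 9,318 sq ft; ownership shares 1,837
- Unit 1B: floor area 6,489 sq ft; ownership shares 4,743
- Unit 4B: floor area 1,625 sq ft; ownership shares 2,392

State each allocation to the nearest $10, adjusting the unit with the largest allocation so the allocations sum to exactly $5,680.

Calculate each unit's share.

Totals — floor area 42,949, ownership shares 19,486.
Composite weights (80% floor area + 20% ownership shares): Unit 3B 0.1996; Unit PH1 0.1862; Unit G2 0.1974; Unit 5B 0.1924; Unit 1B 0.1696; Unit 4B 0.0548.
Proportional shares: Unit 3B 1,133.87; Unit PH1 1,057.38; Unit G2 1,121.39; Unit 5B 1,092.94; Unit 1B 963.04; Unit 4B 311.37.
At nearest $10: Unit 3B $1,130; Unit PH1 $1,060; Unit G2 $1,120; Unit 5B $1,090; Unit 1B $960; Unit 4B $310. Sum = $5,670.
Difference $5,680 − $5,670 = +$10 applied to largest allocation (Unit 3B): Unit 3B becomes $1,140.

Unit 3B: $1,140 · Unit PH1: $1,060 · Unit G2: $1,120 · Unit 5B: $1,090 · Unit 1B: $960 · Unit 4B: $310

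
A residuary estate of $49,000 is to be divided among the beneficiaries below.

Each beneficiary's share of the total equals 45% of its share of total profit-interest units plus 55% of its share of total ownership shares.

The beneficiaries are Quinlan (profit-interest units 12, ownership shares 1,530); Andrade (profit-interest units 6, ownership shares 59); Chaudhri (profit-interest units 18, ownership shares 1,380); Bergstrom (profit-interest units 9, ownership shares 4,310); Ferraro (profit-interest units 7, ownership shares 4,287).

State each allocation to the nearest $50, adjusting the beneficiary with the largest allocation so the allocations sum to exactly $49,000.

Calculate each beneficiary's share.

Quinlan: $8,650 · Andrade: $2,700 · Chaudhri: $10,850 · Bergstrom: $13,850 · Ferraro: $12,950

Profit-interest units total 52; ownership shares total 11,566.
Combined weights (45% profit-interest units + 55% ownership shares): Quinlan 0.1766; Andrade 0.0547; Chaudhri 0.2214; Bergstrom 0.2828; Ferraro 0.2644.
Proportional shares: Quinlan 8,653.52; Andrade 2,681.71; Chaudhri 10,848.24; Bergstrom 13,859.10; Ferraro 12,957.43.
At nearest $50: Quinlan $8,650; Andrade $2,700; Chaudhri $10,850; Bergstrom $13,850; Ferraro $12,950. Sum = $49,000.
Rounded total matches; no reconciliation needed.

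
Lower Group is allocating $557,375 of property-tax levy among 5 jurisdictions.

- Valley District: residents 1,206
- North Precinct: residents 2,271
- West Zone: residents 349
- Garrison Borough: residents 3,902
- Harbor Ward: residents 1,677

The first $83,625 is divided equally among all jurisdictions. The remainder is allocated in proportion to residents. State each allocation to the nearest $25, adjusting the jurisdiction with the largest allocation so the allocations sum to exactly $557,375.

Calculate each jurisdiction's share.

First tranche $83,625 split equally: $16,725 each.
Remainder $473,750 by residents (total 9,405): Valley District 60,748.80 → $60,750; North Precinct 114,395.14 → $114,400; West Zone 17,579.88 → $17,575; Garrison Borough 196,552.10 → $196,550; Harbor Ward 84,474.08 → $84,475.
Totals: Valley District $16,725 + $60,750 = $77,475; North Precinct $16,725 + $114,400 = $131,125; West Zone $16,725 + $17,575 = $34,300; Garrison Borough $16,725 + $196,550 = $213,275; Harbor Ward $16,725 + $84,475 = $101,200.

Valley District: $77,475 · North Precinct: $131,125 · West Zone: $34,300 · Garrison Borough: $213,275 · Harbor Ward: $101,200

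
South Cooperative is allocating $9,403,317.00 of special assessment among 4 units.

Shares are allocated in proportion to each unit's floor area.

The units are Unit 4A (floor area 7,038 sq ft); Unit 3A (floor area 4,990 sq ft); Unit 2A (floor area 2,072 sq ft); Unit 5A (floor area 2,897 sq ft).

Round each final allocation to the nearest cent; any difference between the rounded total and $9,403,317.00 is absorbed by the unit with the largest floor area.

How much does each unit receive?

Unit 4A: $3,893,660.35; Unit 3A: $2,760,637.28; Unit 2A: $1,146,300.69; Unit 5A: $1,602,718.68

Sum of floor area: 7,038 + 4,990 + 2,072 + 2,897 = 16,997.
Unrounded shares: Unit 4A 3,893,660.3545; Unit 3A 2,760,637.2789; Unit 2A 1,146,300.6898; Unit 5A 1,602,718.6768.
At nearest cent: Unit 4A $3,893,660.35; Unit 3A $2,760,637.28; Unit 2A $1,146,300.69; Unit 5A $1,602,718.68. Sum = $9,403,317.00.
Rounded total matches; no reconciliation needed.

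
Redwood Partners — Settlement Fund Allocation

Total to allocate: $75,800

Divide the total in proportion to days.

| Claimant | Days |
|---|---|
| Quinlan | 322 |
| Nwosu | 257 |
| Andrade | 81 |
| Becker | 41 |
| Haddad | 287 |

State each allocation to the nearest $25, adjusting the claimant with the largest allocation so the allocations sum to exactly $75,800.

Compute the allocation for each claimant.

Total days = 988.
Pro-rata amounts: Quinlan 322/988 × $75,800 = 24,704.05; Nwosu 257/988 × $75,800 = 19,717.21; Andrade 81/988 × $75,800 = 6,214.37; Becker 41/988 × $75,800 = 3,145.55; Haddad 287/988 × $75,800 = 22,018.83.
At nearest $25: Quinlan $24,700; Nwosu $19,725; Andrade $6,225; Becker $3,150; Haddad $22,025. Sum = $75,825.
Difference $75,800 − $75,825 = −$25 applied to largest allocation (Quinlan): Quinlan becomes $24,675.

Quinlan: $24,675; Nwosu: $19,725; Andrade: $6,225; Becker: $3,150; Haddad: $22,025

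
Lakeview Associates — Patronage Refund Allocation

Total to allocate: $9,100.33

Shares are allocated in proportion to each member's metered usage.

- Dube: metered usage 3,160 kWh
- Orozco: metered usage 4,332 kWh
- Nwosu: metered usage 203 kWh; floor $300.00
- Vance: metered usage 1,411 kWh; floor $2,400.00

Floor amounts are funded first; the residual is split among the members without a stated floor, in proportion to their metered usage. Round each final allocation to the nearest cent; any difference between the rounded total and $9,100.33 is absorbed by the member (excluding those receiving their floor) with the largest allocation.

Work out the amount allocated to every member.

Guaranteed amounts: Nwosu $300.00; Vance $2,400.00. Remaining pool $6,400.33.
Remaining pool split over remaining metered usage 7,492: Dube 2,699.5519 → $2,699.55; Orozco 3,700.7781 → $3,700.78.

Dube: $2,699.55; Orozco: $3,700.78; Nwosu: $300.00; Vance: $2,400.00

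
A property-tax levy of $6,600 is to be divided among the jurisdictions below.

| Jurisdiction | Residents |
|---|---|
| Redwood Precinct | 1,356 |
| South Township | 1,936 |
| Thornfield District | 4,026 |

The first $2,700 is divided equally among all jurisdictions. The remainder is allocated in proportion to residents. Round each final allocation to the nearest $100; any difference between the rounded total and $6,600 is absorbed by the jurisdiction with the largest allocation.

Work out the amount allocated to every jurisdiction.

Redwood Precinct: $1,600; South Township: $1,900; Thornfield District: $3,100

$2,700 shared equally gives $900 per jurisdiction.
Remainder $3,900 by residents (total 7,318): Redwood Precinct 722.66 → $700; South Township 1,031.76 → $1,000; Thornfield District 2,145.59 → $2,100.
Rounding difference +$100 on remainder applied to Thornfield District.
Totals: Redwood Precinct $900 + $700 = $1,600; South Township $900 + $1,000 = $1,900; Thornfield District $900 + $2,200 = $3,100.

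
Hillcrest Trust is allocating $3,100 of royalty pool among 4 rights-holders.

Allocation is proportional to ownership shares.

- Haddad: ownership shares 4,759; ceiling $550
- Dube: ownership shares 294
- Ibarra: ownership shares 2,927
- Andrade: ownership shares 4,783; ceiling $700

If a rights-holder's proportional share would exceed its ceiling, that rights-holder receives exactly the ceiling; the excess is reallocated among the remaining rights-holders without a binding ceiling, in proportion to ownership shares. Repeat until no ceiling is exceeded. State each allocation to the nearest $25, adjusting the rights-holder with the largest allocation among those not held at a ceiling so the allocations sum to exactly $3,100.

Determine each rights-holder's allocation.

Ownership shares total: 12,763.
Unconstrained shares: Haddad 1,155.91; Dube 71.41; Ibarra 710.94; Andrade 1,161.74.
Held at cap: Haddad ($550), Andrade ($700); balance $1,850 reallocated over remaining ownership shares 3,221.
Remaining shares: Dube 168.86 → $175; Ibarra 1,681.14 → $1,675.

Haddad: $550 · Dube: $175 · Ibarra: $1,675 · Andrade: $700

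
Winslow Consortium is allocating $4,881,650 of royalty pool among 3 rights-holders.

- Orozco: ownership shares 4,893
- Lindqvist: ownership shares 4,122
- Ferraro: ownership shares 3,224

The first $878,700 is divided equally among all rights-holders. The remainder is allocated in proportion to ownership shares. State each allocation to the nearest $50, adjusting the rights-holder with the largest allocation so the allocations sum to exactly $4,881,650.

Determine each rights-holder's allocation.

$878,700 shared equally gives $292,900 per rights-holder.
Remainder $4,002,950 by ownership shares (total 12,239): Orozco 1,600,329.63 → $1,600,350; Lindqvist 1,348,162.42 → $1,348,150; Ferraro 1,054,457.95 → $1,054,450.
Totals: Orozco $292,900 + $1,600,350 = $1,893,250; Lindqvist $292,900 + $1,348,150 = $1,641,050; Ferraro $292,900 + $1,054,450 = $1,347,350.

Orozco: $1,893,250 · Lindqvist: $1,641,050 · Ferraro: $1,347,350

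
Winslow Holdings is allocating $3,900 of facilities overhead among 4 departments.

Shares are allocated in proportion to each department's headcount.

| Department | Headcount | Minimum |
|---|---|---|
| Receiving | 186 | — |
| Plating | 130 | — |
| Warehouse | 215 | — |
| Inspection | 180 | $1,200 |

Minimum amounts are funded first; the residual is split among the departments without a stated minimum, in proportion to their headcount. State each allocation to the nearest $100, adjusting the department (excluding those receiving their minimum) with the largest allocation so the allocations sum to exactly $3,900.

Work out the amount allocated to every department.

Minimums first: Inspection $1,200. Residual $2,700.
Residual split over remaining headcount 531: Receiving 945.76 → $900; Plating 661.02 → $700; Warehouse 1,093.22 → $1,100.

Receiving: $900 | Plating: $700 | Warehouse: $1,100 | Inspection: $1,200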